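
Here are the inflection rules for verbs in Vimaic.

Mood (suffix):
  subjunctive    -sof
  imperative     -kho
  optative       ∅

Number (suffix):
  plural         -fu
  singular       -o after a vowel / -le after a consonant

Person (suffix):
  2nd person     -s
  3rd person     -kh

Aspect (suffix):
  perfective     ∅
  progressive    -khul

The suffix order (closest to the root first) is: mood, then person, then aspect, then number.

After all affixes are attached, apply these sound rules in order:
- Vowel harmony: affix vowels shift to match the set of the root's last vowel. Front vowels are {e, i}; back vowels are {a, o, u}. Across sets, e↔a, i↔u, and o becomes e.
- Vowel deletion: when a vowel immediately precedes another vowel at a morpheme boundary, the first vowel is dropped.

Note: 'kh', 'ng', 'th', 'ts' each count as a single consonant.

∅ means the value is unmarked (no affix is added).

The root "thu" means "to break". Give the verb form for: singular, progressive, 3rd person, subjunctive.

thusofkhkhulla

Attach mood subjunctive -sof → thusof.
Attach person 3rd person -kh → thusofkh.
Attach aspect progressive -khul → thusofkhkhul.
Attach number singular -le (after consonant 'l') → thusofkhkhulle.
Apply vowel harmony: thusofkhkhulle → thusofkhkhulla.
Vowel deletion: no change.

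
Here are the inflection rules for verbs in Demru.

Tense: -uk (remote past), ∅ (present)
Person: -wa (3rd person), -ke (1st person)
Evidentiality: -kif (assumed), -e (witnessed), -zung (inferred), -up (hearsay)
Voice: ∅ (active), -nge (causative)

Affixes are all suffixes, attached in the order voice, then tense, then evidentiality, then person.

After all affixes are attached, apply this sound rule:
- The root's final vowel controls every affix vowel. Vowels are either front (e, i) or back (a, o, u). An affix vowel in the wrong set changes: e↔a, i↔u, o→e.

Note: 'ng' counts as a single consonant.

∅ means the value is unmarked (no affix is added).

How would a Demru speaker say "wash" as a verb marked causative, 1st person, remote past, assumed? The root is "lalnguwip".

Attach voice causative -nge → lalnguwipnge.
Attach tense remote past -uk → lalnguwipngeuk.
Attach evidentiality assumed -kif → lalnguwipngeukkif.
Attach person 1st person -ke → lalnguwipngeukkifke.
Apply vowel harmony: lalnguwipngeukkifke → lalnguwipngeikkifke.

lalnguwipngeikkifke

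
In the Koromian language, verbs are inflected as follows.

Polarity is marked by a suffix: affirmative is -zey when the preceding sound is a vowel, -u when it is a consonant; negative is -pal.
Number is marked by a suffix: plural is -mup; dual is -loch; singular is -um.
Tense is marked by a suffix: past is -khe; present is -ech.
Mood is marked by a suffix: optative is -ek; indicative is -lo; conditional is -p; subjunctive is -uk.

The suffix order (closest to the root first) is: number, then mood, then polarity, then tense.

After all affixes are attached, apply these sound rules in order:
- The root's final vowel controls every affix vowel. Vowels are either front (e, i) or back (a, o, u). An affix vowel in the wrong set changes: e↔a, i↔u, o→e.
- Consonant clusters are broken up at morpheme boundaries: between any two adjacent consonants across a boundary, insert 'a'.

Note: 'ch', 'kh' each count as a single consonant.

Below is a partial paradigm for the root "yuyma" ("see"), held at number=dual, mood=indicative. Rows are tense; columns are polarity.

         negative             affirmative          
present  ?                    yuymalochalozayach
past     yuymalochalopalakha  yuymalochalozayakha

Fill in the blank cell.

yuymalochalopalach

Attach number dual -loch → yuymaloch.
Attach mood indicative -lo → yuymalochlo.
Attach polarity negative -pal → yuymalochlopal.
Attach tense present -ech → yuymalochlopalech.
Apply vowel harmony: yuymalochlopalech → yuymalochlopalach.
Apply epenthesis: yuymalochlopalach → yuymalochalopalach.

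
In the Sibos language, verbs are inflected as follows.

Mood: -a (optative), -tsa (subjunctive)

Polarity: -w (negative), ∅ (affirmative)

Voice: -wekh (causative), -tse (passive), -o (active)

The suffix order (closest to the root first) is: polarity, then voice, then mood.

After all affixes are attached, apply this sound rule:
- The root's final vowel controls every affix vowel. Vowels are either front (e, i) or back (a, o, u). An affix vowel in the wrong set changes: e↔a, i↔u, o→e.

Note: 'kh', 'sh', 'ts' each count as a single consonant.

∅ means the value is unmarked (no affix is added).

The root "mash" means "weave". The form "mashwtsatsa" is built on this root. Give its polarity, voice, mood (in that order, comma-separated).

Segment: mash-w-tse-tsa.
polarity: -w → negative.
voice: -tse → passive.
mood: -tsa → subjunctive.

negative, passive, subjunctive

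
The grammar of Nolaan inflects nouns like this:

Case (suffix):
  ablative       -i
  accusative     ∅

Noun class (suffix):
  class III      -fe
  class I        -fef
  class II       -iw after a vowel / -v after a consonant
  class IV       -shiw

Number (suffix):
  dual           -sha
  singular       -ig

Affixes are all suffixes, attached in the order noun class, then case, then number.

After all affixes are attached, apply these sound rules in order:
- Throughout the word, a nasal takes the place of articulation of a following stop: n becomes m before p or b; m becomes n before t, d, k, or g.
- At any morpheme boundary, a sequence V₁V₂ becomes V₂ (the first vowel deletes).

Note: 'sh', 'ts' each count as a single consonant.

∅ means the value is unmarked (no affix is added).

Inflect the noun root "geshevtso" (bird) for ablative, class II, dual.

Attach noun class class II -iw (after vowel 'o') → geshevtsoiw.
Attach case ablative -i → geshevtsoiwi.
Attach number dual -sha → geshevtsoiwisha.
Nasal assimilation: no change.
Apply vowel deletion: geshevtsoiwisha → geshevtsiwisha.

geshevtsiwisha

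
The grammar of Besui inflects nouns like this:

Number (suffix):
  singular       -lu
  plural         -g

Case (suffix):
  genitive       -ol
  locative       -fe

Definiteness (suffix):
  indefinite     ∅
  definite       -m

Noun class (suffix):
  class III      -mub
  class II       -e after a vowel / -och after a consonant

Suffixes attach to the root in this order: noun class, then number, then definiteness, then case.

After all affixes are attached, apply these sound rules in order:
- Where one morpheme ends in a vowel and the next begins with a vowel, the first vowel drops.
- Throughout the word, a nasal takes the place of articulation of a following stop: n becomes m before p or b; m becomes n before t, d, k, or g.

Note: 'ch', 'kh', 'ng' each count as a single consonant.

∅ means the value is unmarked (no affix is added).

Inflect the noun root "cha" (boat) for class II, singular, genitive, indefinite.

chelol

Attach noun class class II -e (after vowel 'a') → chae.
Attach number singular -lu → chaelu.
definiteness = indefinite: zero marking, form stays chaelu.
Attach case genitive -ol → chaeluol.
Apply vowel deletion: chaeluol → chelol.
Nasal assimilation: no change.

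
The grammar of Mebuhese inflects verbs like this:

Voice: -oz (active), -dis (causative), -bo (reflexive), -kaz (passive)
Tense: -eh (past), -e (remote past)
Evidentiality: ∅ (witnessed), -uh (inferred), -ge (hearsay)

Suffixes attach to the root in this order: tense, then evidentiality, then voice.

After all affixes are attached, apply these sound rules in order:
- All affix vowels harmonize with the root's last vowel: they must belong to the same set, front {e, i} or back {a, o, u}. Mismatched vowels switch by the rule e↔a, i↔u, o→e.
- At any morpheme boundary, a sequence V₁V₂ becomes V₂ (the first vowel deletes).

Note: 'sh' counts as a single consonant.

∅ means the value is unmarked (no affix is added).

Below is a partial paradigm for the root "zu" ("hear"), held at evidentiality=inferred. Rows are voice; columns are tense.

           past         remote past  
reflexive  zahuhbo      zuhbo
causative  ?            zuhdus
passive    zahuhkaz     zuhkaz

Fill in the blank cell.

zahuhdus

Attach tense past -eh → zueh.
Attach evidentiality inferred -uh → zuehuh.
Attach voice causative -dis → zuehuhdis.
Apply vowel harmony: zuehuhdis → zuahuhdus.
Apply vowel deletion: zuahuhdus → zahuhdus.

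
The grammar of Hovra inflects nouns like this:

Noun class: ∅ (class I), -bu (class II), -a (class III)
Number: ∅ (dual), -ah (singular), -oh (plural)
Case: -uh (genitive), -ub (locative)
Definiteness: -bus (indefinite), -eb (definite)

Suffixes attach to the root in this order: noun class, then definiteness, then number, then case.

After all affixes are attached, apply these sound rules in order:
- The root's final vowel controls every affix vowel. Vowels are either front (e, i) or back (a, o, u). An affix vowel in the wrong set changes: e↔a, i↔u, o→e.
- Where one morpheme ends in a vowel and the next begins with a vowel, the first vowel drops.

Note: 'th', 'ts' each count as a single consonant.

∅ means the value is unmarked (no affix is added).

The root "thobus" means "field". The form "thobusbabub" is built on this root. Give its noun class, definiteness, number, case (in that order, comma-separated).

class II, definite, dual, locative

Segment: thobus-bu-eb-ub.
noun class: -bu → class II.
definiteness: -eb → definite.
number: ∅ → dual.
case: -ub → locative.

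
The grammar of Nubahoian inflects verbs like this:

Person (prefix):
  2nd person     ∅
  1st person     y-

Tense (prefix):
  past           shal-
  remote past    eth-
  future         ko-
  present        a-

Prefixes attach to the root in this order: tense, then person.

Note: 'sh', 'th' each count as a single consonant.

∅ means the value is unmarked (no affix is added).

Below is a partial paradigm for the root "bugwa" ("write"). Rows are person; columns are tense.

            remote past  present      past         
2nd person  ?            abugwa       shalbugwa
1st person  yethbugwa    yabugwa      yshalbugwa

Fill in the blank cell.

Attach tense remote past eth- → ethbugwa.
person = 2nd person: zero marking, form stays ethbugwa.

ethbugwa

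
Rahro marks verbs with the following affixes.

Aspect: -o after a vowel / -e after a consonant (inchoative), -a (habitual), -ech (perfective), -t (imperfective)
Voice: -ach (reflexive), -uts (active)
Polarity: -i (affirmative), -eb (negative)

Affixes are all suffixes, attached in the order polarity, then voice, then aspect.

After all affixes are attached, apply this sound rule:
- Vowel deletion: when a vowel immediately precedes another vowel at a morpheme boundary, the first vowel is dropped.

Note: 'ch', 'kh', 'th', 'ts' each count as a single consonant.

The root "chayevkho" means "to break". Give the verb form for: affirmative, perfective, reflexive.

Attach polarity affirmative -i → chayevkhoi.
Attach voice reflexive -ach → chayevkhoiach.
Attach aspect perfective -ech → chayevkhoiachech.
Apply vowel deletion: chayevkhoiachech → chayevkhachech.

chayevkhachech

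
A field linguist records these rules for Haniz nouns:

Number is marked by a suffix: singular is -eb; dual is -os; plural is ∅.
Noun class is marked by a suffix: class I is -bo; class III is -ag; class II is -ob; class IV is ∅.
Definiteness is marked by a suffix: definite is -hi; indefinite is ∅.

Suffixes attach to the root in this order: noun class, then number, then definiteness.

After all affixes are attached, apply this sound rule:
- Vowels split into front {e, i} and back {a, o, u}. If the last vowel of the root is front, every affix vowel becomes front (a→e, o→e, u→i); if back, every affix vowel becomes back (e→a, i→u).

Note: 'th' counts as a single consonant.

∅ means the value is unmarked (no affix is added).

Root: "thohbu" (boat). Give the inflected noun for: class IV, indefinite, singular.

thohbuab

noun class = class IV: zero marking, form stays thohbu.
Attach number singular -eb → thohbueb.
definiteness = indefinite: zero marking, form stays thohbueb.
Apply vowel harmony: thohbueb → thohbuab.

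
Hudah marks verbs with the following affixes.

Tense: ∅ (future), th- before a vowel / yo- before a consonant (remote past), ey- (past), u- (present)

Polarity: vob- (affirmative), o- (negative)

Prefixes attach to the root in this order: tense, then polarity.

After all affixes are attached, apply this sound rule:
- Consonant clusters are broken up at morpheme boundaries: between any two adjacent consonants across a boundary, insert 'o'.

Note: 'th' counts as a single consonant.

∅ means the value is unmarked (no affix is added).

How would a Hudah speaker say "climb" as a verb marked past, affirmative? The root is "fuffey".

Attach tense past ey- → eyfuffey.
Attach polarity affirmative vob- → vobeyfuffey.
Apply epenthesis: vobeyfuffey → vobeyofuffey.

vobeyofuffey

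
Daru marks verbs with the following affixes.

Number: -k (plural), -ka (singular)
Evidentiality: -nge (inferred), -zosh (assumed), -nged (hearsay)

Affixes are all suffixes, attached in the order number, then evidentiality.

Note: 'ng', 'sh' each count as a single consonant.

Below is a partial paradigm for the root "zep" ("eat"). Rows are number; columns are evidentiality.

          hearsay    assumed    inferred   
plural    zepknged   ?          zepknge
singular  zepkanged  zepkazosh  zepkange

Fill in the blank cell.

Attach number plural -k → zepk.
Attach evidentiality assumed -zosh → zepkzosh.

zepkzosh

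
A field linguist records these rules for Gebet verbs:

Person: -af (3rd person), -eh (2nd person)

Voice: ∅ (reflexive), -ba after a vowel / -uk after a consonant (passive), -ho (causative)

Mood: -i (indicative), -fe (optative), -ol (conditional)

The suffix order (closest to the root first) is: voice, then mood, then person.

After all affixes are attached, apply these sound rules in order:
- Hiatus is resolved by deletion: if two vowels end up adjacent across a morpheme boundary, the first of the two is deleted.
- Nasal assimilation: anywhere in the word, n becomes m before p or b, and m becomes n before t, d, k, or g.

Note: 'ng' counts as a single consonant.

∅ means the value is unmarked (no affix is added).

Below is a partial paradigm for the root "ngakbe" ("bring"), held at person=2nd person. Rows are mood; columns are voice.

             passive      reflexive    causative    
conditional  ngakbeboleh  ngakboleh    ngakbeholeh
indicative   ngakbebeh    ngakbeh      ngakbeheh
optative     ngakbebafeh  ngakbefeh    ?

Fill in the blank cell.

Attach voice causative -ho → ngakbeho.
Attach mood optative -fe → ngakbehofe.
Attach person 2nd person -eh → ngakbehofeeh.
Apply vowel deletion: ngakbehofeeh → ngakbehofeh.
Nasal assimilation: no change.

ngakbehofeh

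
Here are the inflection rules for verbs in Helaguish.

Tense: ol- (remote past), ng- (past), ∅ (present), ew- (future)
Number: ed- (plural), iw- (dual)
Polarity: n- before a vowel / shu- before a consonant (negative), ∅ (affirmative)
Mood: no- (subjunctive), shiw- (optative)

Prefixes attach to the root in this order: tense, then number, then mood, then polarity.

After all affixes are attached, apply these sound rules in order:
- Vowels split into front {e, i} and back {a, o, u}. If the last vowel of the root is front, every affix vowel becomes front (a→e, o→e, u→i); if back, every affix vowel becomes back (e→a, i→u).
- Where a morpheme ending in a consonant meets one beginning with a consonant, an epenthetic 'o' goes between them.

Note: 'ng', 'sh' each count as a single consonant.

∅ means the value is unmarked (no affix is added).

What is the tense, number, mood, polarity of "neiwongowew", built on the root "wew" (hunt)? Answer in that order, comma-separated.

Segment: no-iw-ng-wew.
tense: ng- → past.
number: iw- → dual.
mood: no- → subjunctive.
polarity: ∅ → affirmative.

past, dual, subjunctive, affirmative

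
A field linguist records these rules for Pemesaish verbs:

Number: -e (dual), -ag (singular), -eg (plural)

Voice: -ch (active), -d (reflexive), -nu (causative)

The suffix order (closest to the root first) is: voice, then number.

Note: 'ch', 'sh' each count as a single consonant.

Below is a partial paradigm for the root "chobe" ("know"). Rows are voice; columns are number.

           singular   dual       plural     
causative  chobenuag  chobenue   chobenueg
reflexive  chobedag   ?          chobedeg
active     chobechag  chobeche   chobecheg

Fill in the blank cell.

chobede

Attach voice reflexive -d → chobed.
Attach number dual -e → chobede.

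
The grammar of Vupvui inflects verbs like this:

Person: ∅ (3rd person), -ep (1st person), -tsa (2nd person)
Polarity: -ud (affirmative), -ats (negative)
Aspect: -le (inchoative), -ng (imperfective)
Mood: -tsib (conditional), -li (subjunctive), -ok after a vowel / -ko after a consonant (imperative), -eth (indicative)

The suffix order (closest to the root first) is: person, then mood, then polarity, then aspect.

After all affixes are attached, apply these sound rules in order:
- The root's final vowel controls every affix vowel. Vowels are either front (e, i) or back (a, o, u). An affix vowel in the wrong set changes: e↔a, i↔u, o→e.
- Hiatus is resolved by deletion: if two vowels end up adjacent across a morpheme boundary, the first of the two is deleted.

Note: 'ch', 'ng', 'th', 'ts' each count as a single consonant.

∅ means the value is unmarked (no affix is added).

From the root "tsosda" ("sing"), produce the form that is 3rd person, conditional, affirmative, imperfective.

person = 3rd person: zero marking, form stays tsosda.
Attach mood conditional -tsib → tsosdatsib.
Attach polarity affirmative -ud → tsosdatsibud.
Attach aspect imperfective -ng → tsosdatsibudng.
Apply vowel harmony: tsosdatsibudng → tsosdatsubudng.
Vowel deletion: no change.

tsosdatsubudng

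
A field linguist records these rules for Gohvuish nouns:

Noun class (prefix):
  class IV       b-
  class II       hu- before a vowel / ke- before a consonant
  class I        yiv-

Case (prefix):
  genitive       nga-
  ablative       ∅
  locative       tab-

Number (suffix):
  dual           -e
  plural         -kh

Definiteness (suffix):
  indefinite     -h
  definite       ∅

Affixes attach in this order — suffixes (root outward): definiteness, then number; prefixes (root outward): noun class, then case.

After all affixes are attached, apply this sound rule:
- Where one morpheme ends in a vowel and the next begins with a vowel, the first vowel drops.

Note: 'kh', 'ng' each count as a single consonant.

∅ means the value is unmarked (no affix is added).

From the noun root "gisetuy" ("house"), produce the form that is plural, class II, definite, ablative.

kegisetuykh

Attach noun class class II ke- (before consonant 'g') → kegisetuy.
definiteness = definite: zero marking, form stays kegisetuy.
case = ablative: zero marking, form stays kegisetuy.
Attach number plural -kh → kegisetuykh.
Vowel deletion: no change.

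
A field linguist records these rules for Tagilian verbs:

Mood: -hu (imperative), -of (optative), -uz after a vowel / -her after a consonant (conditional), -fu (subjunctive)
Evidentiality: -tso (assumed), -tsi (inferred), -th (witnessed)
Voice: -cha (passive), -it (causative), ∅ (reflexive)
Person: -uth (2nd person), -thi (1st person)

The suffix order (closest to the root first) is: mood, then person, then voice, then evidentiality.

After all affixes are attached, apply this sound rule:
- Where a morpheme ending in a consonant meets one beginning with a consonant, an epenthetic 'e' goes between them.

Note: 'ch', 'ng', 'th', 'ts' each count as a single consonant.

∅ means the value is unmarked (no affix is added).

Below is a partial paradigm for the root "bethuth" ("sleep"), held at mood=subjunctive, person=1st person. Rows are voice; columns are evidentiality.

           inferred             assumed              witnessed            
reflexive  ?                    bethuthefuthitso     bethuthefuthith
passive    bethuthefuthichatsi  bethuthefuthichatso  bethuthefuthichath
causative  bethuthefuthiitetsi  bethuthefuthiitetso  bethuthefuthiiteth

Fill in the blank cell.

bethuthefuthitsi

Attach mood subjunctive -fu → bethuthfu.
Attach person 1st person -thi → bethuthfuthi.
voice = reflexive: zero marking, form stays bethuthfuthi.
Attach evidentiality inferred -tsi → bethuthfuthitsi.
Apply epenthesis: bethuthfuthitsi → bethuthefuthitsi.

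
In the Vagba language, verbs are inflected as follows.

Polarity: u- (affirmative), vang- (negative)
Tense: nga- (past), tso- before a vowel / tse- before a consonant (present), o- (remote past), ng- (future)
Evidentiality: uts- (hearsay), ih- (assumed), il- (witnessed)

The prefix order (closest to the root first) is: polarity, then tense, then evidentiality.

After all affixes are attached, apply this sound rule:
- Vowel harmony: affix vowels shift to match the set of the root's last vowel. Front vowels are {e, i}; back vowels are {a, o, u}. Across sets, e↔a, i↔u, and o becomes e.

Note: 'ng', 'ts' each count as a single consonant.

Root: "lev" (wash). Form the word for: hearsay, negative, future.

itsngvenglev

Attach polarity negative vang- → vanglev.
Attach tense future ng- → ngvanglev.
Attach evidentiality hearsay uts- → utsngvanglev.
Apply vowel harmony: utsngvanglev → itsngvenglev.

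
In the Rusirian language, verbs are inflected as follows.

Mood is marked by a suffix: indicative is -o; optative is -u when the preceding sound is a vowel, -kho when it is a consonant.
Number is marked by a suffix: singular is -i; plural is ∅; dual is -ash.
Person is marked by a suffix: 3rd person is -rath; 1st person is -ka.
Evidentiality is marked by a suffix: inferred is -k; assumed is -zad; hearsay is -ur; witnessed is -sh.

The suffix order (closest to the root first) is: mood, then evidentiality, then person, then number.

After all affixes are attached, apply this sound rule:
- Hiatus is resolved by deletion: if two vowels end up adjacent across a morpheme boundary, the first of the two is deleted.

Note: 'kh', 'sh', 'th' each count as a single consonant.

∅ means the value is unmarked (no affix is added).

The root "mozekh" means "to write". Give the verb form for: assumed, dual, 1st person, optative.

Attach mood optative -kho (after consonant 'kh') → mozekhkho.
Attach evidentiality assumed -zad → mozekhkhozad.
Attach person 1st person -ka → mozekhkhozadka.
Attach number dual -ash → mozekhkhozadkaash.
Apply vowel deletion: mozekhkhozadkaash → mozekhkhozadkash.

mozekhkhozadkash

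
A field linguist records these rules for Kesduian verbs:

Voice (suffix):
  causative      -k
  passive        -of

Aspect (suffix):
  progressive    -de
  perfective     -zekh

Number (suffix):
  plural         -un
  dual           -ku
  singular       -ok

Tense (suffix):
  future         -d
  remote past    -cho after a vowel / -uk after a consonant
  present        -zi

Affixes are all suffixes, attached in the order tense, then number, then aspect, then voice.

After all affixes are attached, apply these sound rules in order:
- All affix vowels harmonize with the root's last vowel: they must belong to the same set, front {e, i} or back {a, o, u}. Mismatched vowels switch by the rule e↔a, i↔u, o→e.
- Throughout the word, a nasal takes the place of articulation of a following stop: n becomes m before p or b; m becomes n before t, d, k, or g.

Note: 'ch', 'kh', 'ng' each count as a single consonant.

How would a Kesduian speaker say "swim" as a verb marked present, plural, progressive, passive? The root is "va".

Attach tense present -zi → vazi.
Attach number plural -un → vaziun.
Attach aspect progressive -de → vaziunde.
Attach voice passive -of → vaziundeof.
Apply vowel harmony: vaziundeof → vazuundaof.
Nasal assimilation: no change.

vazuundaof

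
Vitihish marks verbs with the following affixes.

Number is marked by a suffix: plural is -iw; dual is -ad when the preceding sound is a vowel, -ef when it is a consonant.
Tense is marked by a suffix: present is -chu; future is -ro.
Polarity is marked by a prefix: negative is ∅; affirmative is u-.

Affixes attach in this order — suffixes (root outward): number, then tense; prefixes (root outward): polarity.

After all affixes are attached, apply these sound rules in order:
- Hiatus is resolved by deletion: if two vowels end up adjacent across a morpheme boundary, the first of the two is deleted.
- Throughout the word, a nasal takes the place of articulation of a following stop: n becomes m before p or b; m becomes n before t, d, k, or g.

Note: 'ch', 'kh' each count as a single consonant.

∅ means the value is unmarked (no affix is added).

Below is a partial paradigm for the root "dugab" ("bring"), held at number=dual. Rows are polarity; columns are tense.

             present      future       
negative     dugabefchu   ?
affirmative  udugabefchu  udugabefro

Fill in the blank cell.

dugabefro

Attach number dual -ef (after consonant 'b') → dugabef.
polarity = negative: zero marking, form stays dugabef.
Attach tense future -ro → dugabefro.
Vowel deletion: no change.
Nasal assimilation: no change.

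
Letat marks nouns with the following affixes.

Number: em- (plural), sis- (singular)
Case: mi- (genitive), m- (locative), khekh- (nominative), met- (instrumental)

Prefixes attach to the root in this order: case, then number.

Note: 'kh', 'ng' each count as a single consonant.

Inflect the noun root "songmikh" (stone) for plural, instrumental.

Attach case instrumental met- → metsongmikh.
Attach number plural em- → emmetsongmikh.

emmetsongmikh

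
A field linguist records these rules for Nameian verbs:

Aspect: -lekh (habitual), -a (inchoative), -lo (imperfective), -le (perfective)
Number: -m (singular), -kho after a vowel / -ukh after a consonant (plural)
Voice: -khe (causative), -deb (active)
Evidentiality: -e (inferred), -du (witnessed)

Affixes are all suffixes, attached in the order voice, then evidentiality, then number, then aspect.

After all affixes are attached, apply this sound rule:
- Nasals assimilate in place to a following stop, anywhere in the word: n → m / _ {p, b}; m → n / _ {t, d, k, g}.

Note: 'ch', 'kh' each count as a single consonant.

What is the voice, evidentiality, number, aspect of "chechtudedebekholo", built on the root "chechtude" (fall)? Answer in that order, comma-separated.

active, inferred, plural, imperfective

Segment: chechtude-deb-e-kho-lo.
voice: -deb → active.
evidentiality: -e → inferred.
number: -kho/ukh → plural.
aspect: -lo → imperfective.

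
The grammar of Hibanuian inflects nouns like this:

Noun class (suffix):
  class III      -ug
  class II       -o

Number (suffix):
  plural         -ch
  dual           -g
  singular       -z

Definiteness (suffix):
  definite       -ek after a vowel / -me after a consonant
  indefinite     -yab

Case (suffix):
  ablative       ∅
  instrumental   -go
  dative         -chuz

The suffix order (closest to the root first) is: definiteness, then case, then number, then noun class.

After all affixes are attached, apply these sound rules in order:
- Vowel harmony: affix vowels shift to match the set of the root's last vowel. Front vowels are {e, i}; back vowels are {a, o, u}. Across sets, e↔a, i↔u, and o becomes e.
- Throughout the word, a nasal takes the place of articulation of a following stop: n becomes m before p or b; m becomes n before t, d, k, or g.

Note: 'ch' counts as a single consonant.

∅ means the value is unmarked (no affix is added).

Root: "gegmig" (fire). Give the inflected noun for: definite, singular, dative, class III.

gegmigmechizzig

Attach definiteness definite -me (after consonant 'g') → gegmigme.
Attach case dative -chuz → gegmigmechuz.
Attach number singular -z → gegmigmechuzz.
Attach noun class class III -ug → gegmigmechuzzug.
Apply vowel harmony: gegmigmechuzzug → gegmigmechizzig.
Nasal assimilation: no change.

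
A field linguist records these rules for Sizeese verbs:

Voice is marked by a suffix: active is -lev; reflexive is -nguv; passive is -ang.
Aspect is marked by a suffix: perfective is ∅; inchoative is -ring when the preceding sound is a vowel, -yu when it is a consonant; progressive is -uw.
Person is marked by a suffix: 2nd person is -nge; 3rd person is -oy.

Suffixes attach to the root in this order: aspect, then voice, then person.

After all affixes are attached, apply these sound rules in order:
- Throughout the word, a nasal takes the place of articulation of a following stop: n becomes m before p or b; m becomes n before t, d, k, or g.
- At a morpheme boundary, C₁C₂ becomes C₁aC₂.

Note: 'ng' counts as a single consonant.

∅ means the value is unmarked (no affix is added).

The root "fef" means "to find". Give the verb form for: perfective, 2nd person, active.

fefalevange

aspect = perfective: zero marking, form stays fef.
Attach voice active -lev → feflev.
Attach person 2nd person -nge → feflevnge.
Nasal assimilation: no change.
Apply epenthesis: feflevnge → fefalevange.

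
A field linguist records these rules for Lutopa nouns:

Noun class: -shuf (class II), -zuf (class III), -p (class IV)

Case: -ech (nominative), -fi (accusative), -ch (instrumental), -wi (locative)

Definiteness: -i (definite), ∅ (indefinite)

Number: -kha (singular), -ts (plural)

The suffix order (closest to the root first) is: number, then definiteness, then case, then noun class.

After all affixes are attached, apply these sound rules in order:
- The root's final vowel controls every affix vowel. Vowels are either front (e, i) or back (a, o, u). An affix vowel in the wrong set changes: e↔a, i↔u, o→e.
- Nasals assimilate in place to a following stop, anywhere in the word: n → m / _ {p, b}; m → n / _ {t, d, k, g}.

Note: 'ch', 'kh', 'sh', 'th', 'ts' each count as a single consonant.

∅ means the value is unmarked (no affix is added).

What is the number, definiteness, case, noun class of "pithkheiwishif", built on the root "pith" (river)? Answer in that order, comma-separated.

Segment: pith-kha-i-wi-shuf.
number: -kha → singular.
definiteness: -i → definite.
case: -wi → locative.
noun class: -shuf → class II.

singular, definite, locative, class II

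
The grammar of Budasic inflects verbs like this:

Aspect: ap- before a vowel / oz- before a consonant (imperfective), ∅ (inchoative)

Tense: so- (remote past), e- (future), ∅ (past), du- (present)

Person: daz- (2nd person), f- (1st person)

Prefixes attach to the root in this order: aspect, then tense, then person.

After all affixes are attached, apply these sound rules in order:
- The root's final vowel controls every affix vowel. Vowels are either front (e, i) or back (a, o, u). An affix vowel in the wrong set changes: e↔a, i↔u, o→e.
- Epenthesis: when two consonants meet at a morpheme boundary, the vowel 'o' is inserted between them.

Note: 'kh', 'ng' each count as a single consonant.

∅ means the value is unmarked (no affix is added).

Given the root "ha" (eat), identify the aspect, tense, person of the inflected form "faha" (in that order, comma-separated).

inchoative, future, 1st person

Segment: f-e-ha.
aspect: ∅ → inchoative.
tense: e- → future.
person: f- → 1st person.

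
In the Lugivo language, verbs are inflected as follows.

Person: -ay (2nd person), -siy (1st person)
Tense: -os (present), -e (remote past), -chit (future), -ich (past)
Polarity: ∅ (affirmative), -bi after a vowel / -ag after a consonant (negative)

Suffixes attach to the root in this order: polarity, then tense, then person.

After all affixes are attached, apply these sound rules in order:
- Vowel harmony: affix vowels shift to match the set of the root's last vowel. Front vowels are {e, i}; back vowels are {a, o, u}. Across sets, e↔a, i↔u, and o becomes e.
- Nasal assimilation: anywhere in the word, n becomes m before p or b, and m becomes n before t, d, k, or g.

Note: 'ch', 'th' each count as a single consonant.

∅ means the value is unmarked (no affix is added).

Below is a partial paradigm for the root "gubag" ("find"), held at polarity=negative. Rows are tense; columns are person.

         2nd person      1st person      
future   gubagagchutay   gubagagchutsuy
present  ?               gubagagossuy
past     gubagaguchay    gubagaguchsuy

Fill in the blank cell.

Attach polarity negative -ag (after consonant 'g') → gubagag.
Attach tense present -os → gubagagos.
Attach person 2nd person -ay → gubagagosay.
Vowel harmony: no change.
Nasal assimilation: no change.

gubagagosay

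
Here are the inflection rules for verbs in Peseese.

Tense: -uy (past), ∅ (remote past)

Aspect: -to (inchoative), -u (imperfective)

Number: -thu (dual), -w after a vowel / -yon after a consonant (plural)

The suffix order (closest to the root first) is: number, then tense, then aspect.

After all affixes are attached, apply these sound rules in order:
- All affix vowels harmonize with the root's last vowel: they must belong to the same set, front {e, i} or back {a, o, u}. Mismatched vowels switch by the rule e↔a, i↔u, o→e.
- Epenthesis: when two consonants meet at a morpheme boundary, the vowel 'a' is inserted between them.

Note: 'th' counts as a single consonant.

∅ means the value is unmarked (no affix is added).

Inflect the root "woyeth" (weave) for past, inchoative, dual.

Attach number dual -thu → woyeththu.
Attach tense past -uy → woyeththuuy.
Attach aspect inchoative -to → woyeththuuyto.
Apply vowel harmony: woyeththuuyto → woyeththiiyte.
Apply epenthesis: woyeththiiyte → woyethathiiyate.

woyethathiiyate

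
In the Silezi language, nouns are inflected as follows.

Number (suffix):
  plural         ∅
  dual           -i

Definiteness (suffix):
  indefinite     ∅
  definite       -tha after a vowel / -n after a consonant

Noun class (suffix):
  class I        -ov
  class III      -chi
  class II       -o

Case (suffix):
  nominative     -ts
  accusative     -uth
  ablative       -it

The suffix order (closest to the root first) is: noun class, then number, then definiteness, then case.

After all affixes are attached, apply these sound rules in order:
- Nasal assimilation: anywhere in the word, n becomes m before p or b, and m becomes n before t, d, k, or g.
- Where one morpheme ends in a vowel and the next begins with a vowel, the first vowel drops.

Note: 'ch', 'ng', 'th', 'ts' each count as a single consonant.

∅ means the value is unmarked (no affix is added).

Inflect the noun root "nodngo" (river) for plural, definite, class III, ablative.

Attach noun class class III -chi → nodngochi.
number = plural: zero marking, form stays nodngochi.
Attach definiteness definite -tha (after vowel 'i') → nodngochitha.
Attach case ablative -it → nodngochithait.
Nasal assimilation: no change.
Apply vowel deletion: nodngochithait → nodngochithit.

nodngochithit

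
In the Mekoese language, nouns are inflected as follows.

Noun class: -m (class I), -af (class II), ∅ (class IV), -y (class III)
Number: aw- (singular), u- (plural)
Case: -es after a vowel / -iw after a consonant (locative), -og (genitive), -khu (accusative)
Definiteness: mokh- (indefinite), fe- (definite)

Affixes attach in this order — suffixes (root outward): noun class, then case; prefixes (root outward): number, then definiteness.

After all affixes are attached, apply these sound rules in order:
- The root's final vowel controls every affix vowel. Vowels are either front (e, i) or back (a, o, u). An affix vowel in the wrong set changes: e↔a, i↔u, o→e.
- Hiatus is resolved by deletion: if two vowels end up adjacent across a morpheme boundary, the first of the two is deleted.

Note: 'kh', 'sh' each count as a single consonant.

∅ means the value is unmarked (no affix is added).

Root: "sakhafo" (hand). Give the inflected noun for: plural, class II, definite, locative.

fusakhafafuw

Attach number plural u- → usakhafo.
Attach noun class class II -af → usakhafoaf.
Attach case locative -iw (after consonant 'f') → usakhafoafiw.
Attach definiteness definite fe- → feusakhafoafiw.
Apply vowel harmony: feusakhafoafiw → fausakhafoafuw.
Apply vowel deletion: fausakhafoafuw → fusakhafafuw.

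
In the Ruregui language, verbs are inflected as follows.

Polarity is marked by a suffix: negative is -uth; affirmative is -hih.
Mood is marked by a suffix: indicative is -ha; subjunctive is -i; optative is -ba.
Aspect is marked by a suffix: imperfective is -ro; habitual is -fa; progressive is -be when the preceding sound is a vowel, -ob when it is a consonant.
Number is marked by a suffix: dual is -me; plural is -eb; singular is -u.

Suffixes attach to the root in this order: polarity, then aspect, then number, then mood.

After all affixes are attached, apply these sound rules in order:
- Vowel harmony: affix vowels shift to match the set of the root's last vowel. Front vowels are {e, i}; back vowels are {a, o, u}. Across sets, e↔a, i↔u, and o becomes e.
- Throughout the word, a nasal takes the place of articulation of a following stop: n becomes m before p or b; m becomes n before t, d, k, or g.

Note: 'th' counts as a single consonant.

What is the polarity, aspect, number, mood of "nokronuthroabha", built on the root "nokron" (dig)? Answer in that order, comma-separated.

Segment: nokron-uth-ro-eb-ha.
polarity: -uth → negative.
aspect: -ro → imperfective.
number: -eb → plural.
mood: -ha → indicative.

negative, imperfective, plural, indicative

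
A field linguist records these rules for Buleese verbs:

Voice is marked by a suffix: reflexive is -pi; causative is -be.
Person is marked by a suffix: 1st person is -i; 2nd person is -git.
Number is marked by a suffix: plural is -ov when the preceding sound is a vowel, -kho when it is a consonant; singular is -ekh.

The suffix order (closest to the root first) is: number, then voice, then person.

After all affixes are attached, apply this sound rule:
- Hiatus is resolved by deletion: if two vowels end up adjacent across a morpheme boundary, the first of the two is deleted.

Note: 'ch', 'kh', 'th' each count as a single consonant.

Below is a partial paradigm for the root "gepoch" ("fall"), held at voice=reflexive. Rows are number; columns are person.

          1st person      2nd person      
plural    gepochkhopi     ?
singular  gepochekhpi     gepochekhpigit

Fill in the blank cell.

gepochkhopigit

Attach number plural -kho (after consonant 'ch') → gepochkho.
Attach voice reflexive -pi → gepochkhopi.
Attach person 2nd person -git → gepochkhopigit.
Vowel deletion: no change.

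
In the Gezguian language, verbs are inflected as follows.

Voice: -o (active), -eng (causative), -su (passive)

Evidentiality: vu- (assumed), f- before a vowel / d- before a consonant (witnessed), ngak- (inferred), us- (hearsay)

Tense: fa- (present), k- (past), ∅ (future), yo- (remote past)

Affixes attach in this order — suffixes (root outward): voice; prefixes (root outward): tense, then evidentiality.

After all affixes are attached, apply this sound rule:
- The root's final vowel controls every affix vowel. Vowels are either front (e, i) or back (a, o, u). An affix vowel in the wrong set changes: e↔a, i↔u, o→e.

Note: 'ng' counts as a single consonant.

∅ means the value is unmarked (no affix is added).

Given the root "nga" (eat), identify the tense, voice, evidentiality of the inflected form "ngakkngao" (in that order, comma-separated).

past, active, inferred

Segment: ngak-k-nga-o.
tense: k- → past.
voice: -o → active.
evidentiality: ngak- → inferred.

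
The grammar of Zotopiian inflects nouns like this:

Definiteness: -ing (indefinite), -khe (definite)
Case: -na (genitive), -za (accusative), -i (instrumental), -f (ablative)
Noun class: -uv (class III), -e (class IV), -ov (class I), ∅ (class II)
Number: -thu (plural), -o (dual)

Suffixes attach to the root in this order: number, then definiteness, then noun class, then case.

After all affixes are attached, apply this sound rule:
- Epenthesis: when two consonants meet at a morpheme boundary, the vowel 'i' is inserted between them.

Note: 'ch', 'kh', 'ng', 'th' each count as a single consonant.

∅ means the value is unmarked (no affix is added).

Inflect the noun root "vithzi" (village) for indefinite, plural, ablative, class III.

Attach number plural -thu → vithzithu.
Attach definiteness indefinite -ing → vithzithuing.
Attach noun class class III -uv → vithzithuinguv.
Attach case ablative -f → vithzithuinguvf.
Apply epenthesis: vithzithuinguvf → vithzithuinguvif.

vithzithuinguvif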